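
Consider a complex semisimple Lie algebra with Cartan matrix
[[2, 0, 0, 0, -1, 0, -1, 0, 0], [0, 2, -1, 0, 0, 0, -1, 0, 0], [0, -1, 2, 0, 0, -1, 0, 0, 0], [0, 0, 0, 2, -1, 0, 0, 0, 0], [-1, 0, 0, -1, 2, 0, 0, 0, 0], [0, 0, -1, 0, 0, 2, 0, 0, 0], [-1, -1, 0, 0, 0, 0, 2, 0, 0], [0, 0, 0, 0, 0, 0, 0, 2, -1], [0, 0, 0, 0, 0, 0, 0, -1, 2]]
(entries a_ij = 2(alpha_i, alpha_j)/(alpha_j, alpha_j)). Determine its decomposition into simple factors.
The diagram associated to this matrix has two connected components: the simple roots {alpha_8, alpha_9} form a chain of 2 nodes with single edges (A_2), and {alpha_1, alpha_2, alpha_3, alpha_4, alpha_5, alpha_6, alpha_7} form a chain of 7 nodes with single edges (A_7). A semisimple Lie algebra decomposes uniquely as the direct sum of simple ideals, one per connected component of its Dynkin diagram, so g ≅ A_2 ⊕ A_7 (dimension 8 + 63 = 71).

type A_2 + type A_7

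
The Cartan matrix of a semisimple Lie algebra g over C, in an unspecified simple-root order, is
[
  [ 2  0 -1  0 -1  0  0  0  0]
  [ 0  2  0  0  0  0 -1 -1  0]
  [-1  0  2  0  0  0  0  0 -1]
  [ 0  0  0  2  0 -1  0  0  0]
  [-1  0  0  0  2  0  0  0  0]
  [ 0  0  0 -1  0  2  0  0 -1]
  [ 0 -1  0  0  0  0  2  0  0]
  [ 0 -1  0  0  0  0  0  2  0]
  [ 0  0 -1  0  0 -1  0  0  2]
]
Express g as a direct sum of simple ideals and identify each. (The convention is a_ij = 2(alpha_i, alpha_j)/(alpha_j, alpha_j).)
type A_3 + type A_6

The diagram associated to this matrix has two connected components: the simple roots {alpha_2, alpha_7, alpha_8} form a chain of 3 nodes with single edges (A_3), and {alpha_1, alpha_3, alpha_4, alpha_5, alpha_6, alpha_9} form a chain of 6 nodes with single edges (A_6). A semisimple Lie algebra decomposes uniquely as the direct sum of simple ideals, one per connected component of its Dynkin diagram, so g ≅ A_3 ⊕ A_6 (dimension 15 + 48 = 63).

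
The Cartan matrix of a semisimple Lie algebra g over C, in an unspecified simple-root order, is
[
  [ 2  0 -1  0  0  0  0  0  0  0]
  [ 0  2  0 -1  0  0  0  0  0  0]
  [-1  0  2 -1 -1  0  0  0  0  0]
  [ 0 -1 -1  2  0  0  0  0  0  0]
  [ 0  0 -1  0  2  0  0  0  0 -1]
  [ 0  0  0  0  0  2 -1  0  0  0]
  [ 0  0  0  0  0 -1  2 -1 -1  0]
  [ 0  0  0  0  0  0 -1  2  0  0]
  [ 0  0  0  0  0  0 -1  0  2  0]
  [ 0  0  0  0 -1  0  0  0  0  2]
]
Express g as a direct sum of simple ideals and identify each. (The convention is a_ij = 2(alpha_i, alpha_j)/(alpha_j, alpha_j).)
type D_4 ⊕ type E_6

The diagram associated to this matrix has two connected components: the simple roots {alpha_6, alpha_7, alpha_8, alpha_9} form a chain of 2 nodes with a fork of two nodes at one end (D_4), and {alpha_1, alpha_2, alpha_3, alpha_4, alpha_5, alpha_10} form a chain of 5 nodes with one extra node attached to the third node from one end (E_6). A semisimple Lie algebra decomposes uniquely as the direct sum of simple ideals, one per connected component of its Dynkin diagram, so g ≅ D_4 ⊕ E_6 (dimension 28 + 78 = 106).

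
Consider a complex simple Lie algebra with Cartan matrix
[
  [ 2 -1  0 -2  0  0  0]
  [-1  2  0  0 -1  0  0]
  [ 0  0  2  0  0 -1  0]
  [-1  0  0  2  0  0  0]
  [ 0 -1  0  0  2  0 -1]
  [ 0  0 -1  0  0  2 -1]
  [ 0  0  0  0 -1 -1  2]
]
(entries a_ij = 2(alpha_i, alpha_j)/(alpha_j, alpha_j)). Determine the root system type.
B_7 (so(15))

The matrix has rank 7 with 2's on the diagonal. Reading the off-diagonal entries as Dynkin edges (a single edge where a_ij = a_ji = -1; a double or triple edge where a_ij * a_ji = 2 or 3), the diagram is a chain of 7 nodes with a double edge at one end; the terminal node there is the unique short simple root (B_7). One simple-root ordering that puts it in standard form is (alpha_3, alpha_6, alpha_7, alpha_5, alpha_2, alpha_1, alpha_4). So the algebra is type B_7, i.e. so(15).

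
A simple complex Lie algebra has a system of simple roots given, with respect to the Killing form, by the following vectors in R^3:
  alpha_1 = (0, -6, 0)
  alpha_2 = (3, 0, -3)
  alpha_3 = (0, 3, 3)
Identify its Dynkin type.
C3

Compute the Cartan integers a_ij = 2(alpha_i, alpha_j)/(alpha_j, alpha_j); the resulting 3x3 Cartan matrix is
[[2, 0, -2], [0, 2, -1], [-1, -1, 2]].
The roots have two lengths (squared-length ratio 2:1); the short ones are alpha_{2,3}. The associated Dynkin diagram is a chain of 3 nodes with a double edge at one end; the terminal node there is the unique long simple root (C_3), so the type is C_3 (the algebra sp(6)).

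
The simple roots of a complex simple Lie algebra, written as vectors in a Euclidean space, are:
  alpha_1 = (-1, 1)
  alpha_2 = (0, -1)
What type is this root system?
B2

Compute the Cartan integers a_ij = 2(alpha_i, alpha_j)/(alpha_j, alpha_j); the resulting 2x2 Cartan matrix is
[[2, -2], [-1, 2]].
The roots have two lengths (squared-length ratio 2:1); the short ones are alpha_{2}. The associated Dynkin diagram is a chain of 2 nodes with a double edge at one end; the terminal node there is the unique short simple root (B_2), so the type is B_2 (the algebra so(5)).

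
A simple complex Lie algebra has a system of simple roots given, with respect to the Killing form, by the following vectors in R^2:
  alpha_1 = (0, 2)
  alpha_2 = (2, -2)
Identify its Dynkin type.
B2

Compute the Cartan integers a_ij = 2(alpha_i, alpha_j)/(alpha_j, alpha_j); the resulting 2x2 Cartan matrix is
[[2, -1], [-2, 2]].
The roots have two lengths (squared-length ratio 2:1); the short ones are alpha_{1}. The associated Dynkin diagram is a chain of 2 nodes with a double edge at one end; the terminal node there is the unique short simple root (B_2), so the type is B_2 (the algebra so(5)).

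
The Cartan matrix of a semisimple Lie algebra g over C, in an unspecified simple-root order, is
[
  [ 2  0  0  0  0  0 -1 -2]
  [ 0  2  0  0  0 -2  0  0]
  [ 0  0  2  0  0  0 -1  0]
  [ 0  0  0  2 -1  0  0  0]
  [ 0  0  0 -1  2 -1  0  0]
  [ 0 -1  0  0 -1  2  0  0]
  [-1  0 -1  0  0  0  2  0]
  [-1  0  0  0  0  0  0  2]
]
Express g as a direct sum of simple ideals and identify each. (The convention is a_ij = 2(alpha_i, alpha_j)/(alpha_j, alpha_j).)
B4 + C4

The diagram associated to this matrix has two connected components: the simple roots {alpha_1, alpha_3, alpha_7, alpha_8} form a chain of 4 nodes with a double edge at one end; the terminal node there is the unique short simple root (B_4), and {alpha_2, alpha_4, alpha_5, alpha_6} form a chain of 4 nodes with a double edge at one end; the terminal node there is the unique long simple root (C_4). A semisimple Lie algebra decomposes uniquely as the direct sum of simple ideals, one per connected component of its Dynkin diagram, so g ≅ B_4 ⊕ C_4 (dimension 36 + 36 = 72).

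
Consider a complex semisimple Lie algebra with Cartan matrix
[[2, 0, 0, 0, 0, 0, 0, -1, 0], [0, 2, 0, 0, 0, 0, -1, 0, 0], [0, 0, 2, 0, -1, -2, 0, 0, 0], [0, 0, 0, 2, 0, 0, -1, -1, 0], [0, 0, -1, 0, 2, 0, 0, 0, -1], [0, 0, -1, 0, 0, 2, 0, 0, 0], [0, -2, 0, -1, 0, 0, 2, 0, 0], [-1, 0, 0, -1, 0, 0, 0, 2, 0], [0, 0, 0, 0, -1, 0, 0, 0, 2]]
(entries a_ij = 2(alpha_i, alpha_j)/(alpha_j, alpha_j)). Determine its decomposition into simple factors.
type B_4 + type B_5

The diagram associated to this matrix has two connected components: the simple roots {alpha_3, alpha_5, alpha_6, alpha_9} form a chain of 4 nodes with a double edge at one end; the terminal node there is the unique short simple root (B_4), and {alpha_1, alpha_2, alpha_4, alpha_7, alpha_8} form a chain of 5 nodes with a double edge at one end; the terminal node there is the unique short simple root (B_5). A semisimple Lie algebra decomposes uniquely as the direct sum of simple ideals, one per connected component of its Dynkin diagram, so g ≅ B_4 ⊕ B_5 (dimension 36 + 55 = 91).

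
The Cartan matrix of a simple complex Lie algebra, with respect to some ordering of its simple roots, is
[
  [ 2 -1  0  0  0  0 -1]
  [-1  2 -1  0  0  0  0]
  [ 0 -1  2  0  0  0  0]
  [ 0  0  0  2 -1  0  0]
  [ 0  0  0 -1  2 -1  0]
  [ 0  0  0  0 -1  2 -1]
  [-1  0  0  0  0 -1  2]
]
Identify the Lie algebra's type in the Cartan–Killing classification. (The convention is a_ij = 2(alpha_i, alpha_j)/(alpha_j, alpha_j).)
The matrix has rank 7 with 2's on the diagonal. Reading the off-diagonal entries as Dynkin edges (a single edge where a_ij = a_ji = -1; a double or triple edge where a_ij * a_ji = 2 or 3), the diagram is a chain of 7 nodes with single edges (A_7). One simple-root ordering that puts it in standard form is (alpha_4, alpha_5, alpha_6, alpha_7, alpha_1, alpha_2, alpha_3). So the algebra is type A_7, i.e. sl(8).

A7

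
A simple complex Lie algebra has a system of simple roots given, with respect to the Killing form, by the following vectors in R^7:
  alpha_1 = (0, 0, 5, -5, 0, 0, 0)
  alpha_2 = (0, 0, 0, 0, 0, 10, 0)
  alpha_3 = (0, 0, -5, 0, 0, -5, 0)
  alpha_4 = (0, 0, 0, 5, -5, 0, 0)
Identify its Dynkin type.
type C_4

Compute the Cartan integers a_ij = 2(alpha_i, alpha_j)/(alpha_j, alpha_j); the resulting 4x4 Cartan matrix is
[[2, 0, -1, -1], [0, 2, -2, 0], [-1, -1, 2, 0], [-1, 0, 0, 2]].
The roots have two lengths (squared-length ratio 2:1); the short ones are alpha_{1,3,4}. The associated Dynkin diagram is a chain of 4 nodes with a double edge at one end; the terminal node there is the unique long simple root (C_4), so the type is C_4 (the algebra sp(8)).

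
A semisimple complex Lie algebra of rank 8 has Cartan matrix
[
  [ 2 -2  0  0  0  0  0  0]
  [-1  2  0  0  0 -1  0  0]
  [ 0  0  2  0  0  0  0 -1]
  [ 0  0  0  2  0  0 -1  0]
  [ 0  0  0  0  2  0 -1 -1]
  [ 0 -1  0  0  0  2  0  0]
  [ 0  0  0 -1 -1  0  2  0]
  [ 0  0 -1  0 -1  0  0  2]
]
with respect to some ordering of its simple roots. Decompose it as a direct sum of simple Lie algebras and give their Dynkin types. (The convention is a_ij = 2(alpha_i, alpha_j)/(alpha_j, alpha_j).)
The diagram associated to this matrix has two connected components: the simple roots {alpha_3, alpha_4, alpha_5, alpha_7, alpha_8} form a chain of 5 nodes with single edges (A_5), and {alpha_1, alpha_2, alpha_6} form a chain of 3 nodes with a double edge at one end; the terminal node there is the unique long simple root (C_3). A semisimple Lie algebra decomposes uniquely as the direct sum of simple ideals, one per connected component of its Dynkin diagram, so g ≅ A_5 ⊕ C_3 (dimension 35 + 21 = 56).

A5 ⊕ C3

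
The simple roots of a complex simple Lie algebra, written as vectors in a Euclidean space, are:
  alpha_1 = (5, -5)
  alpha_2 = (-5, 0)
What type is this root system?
type B_2

Compute the Cartan integers a_ij = 2(alpha_i, alpha_j)/(alpha_j, alpha_j); the resulting 2x2 Cartan matrix is
[[2, -2], [-1, 2]].
The roots have two lengths (squared-length ratio 2:1); the short ones are alpha_{2}. The associated Dynkin diagram is a chain of 2 nodes with a double edge at one end; the terminal node there is the unique short simple root (B_2), so the type is B_2 (the algebra so(5)).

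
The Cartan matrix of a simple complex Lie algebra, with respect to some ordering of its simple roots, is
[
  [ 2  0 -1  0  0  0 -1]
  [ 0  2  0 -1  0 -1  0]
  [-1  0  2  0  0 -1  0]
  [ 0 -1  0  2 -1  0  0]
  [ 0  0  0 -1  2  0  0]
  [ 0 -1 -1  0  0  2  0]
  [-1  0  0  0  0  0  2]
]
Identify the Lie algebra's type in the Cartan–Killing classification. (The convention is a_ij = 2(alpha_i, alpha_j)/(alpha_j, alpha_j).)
type A_7

The matrix has rank 7 with 2's on the diagonal. Reading the off-diagonal entries as Dynkin edges (a single edge where a_ij = a_ji = -1; a double or triple edge where a_ij * a_ji = 2 or 3), the diagram is a chain of 7 nodes with single edges (A_7). One simple-root ordering that puts it in standard form is (alpha_7, alpha_1, alpha_3, alpha_6, alpha_2, alpha_4, alpha_5). So the algebra is type A_7, i.e. sl(8).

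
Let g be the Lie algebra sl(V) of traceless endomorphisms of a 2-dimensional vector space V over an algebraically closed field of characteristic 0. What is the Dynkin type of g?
A_1

This is sl(2), which has dimension 2^2 - 1 = 3 and rank 2 - 1 = 1 (a Cartan subalgebra is the diagonal traceless matrices). In the classification of classical Lie algebras, the special linear algebra sl(n+1) has type A_n; here n = 1, so the Dynkin diagram is a chain of 1 nodes with single edges (A_1). Hence the type is A_1.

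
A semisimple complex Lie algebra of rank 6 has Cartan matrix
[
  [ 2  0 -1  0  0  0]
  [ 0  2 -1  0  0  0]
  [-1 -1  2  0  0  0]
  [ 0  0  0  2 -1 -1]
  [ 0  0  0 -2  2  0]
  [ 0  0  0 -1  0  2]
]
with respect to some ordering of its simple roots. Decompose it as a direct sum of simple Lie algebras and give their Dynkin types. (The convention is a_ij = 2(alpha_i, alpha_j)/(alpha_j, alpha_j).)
A_3 + C_3

The diagram associated to this matrix has two connected components: the simple roots {alpha_1, alpha_2, alpha_3} form a chain of 3 nodes with single edges (A_3), and {alpha_4, alpha_5, alpha_6} form a chain of 3 nodes with a double edge at one end; the terminal node there is the unique long simple root (C_3). A semisimple Lie algebra decomposes uniquely as the direct sum of simple ideals, one per connected component of its Dynkin diagram, so g ≅ A_3 ⊕ C_3 (dimension 15 + 21 = 36).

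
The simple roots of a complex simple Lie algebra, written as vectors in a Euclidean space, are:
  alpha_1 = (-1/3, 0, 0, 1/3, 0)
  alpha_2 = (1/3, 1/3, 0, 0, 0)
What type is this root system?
Compute the Cartan integers a_ij = 2(alpha_i, alpha_j)/(alpha_j, alpha_j); the resulting 2x2 Cartan matrix is
[[2, -1], [-1, 2]].
All simple roots have the same length, so the diagram is simply laced. The associated Dynkin diagram is a chain of 2 nodes with single edges (A_2), so the type is A_2 (the algebra sl(3)).

type A_2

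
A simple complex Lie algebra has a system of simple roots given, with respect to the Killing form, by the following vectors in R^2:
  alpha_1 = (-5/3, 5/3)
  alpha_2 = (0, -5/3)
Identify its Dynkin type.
Compute the Cartan integers a_ij = 2(alpha_i, alpha_j)/(alpha_j, alpha_j); the resulting 2x2 Cartan matrix is
[[2, -2], [-1, 2]].
The roots have two lengths (squared-length ratio 2:1); the short ones are alpha_{2}. The associated Dynkin diagram is a chain of 2 nodes with a double edge at one end; the terminal node there is the unique short simple root (B_2), so the type is B_2 (the algebra so(5)).

B2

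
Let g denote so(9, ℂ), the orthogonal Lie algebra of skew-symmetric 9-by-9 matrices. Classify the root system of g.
This is so(9) with 9 odd, which has dimension 9(9-1)/2 = 36 and rank (9-1)/2 = 4. In the classification of classical Lie algebras, the orthogonal algebra so(2n+1) in an odd number of variables has type B_n; here n = 4, so the Dynkin diagram is a chain of 4 nodes with a double edge at one end; the terminal node there is the unique short simple root (B_4). Hence the type is B_4.

B_4 (so(9))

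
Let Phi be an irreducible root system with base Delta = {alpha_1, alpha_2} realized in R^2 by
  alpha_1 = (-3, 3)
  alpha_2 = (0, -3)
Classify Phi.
B_2 (so(5))

Compute the Cartan integers a_ij = 2(alpha_i, alpha_j)/(alpha_j, alpha_j); the resulting 2x2 Cartan matrix is
[[2, -2], [-1, 2]].
The roots have two lengths (squared-length ratio 2:1); the short ones are alpha_{2}. The associated Dynkin diagram is a chain of 2 nodes with a double edge at one end; the terminal node there is the unique short simple root (B_2), so the type is B_2 (the algebra so(5)).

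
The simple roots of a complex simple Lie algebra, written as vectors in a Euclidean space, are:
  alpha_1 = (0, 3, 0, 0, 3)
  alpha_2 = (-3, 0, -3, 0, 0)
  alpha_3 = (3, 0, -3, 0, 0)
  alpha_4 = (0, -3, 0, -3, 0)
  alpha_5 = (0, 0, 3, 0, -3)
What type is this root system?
Compute the Cartan integers a_ij = 2(alpha_i, alpha_j)/(alpha_j, alpha_j); the resulting 5x5 Cartan matrix is
[[2, 0, 0, -1, -1], [0, 2, 0, 0, -1], [0, 0, 2, 0, -1], [-1, 0, 0, 2, 0], [-1, -1, -1, 0, 2]].
All simple roots have the same length, so the diagram is simply laced. The associated Dynkin diagram is a chain of 3 nodes with a fork of two nodes at one end (D_5), so the type is D_5 (the algebra so(10)).

D5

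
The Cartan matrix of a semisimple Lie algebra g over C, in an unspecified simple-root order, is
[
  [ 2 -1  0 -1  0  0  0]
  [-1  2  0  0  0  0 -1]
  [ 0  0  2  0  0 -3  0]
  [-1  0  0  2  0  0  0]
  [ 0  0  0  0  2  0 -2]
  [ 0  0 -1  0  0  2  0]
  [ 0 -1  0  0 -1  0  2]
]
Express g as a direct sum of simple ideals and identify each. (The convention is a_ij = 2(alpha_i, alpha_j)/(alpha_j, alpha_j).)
The diagram associated to this matrix has two connected components: the simple roots {alpha_1, alpha_2, alpha_4, alpha_5, alpha_7} form a chain of 5 nodes with a double edge at one end; the terminal node there is the unique long simple root (C_5), and {alpha_3, alpha_6} form two nodes joined by a triple edge (G_2). A semisimple Lie algebra decomposes uniquely as the direct sum of simple ideals, one per connected component of its Dynkin diagram, so g ≅ C_5 ⊕ G_2 (dimension 55 + 14 = 69).

C_5 + G_2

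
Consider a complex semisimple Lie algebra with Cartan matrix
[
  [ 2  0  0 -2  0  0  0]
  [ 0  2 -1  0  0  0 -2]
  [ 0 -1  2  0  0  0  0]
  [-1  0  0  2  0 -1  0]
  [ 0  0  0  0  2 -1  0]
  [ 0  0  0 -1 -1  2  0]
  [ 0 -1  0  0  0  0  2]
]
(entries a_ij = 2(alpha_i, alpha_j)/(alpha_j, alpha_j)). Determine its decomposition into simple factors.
B3 + C4

The diagram associated to this matrix has two connected components: the simple roots {alpha_2, alpha_3, alpha_7} form a chain of 3 nodes with a double edge at one end; the terminal node there is the unique short simple root (B_3), and {alpha_1, alpha_4, alpha_5, alpha_6} form a chain of 4 nodes with a double edge at one end; the terminal node there is the unique long simple root (C_4). A semisimple Lie algebra decomposes uniquely as the direct sum of simple ideals, one per connected component of its Dynkin diagram, so g ≅ B_3 ⊕ C_4 (dimension 21 + 36 = 57).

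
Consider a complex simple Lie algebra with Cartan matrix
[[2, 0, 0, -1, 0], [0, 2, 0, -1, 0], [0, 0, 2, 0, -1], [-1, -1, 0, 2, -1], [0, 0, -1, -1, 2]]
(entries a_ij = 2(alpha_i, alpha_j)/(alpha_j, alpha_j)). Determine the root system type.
D5

The matrix has rank 5 with 2's on the diagonal. Reading the off-diagonal entries as Dynkin edges (a single edge where a_ij = a_ji = -1; a double or triple edge where a_ij * a_ji = 2 or 3), the diagram is a chain of 3 nodes with a fork of two nodes at one end (D_5). One simple-root ordering that puts it in standard form is (alpha_3, alpha_5, alpha_4, alpha_1, alpha_2). So the algebra is type D_5, i.e. so(10).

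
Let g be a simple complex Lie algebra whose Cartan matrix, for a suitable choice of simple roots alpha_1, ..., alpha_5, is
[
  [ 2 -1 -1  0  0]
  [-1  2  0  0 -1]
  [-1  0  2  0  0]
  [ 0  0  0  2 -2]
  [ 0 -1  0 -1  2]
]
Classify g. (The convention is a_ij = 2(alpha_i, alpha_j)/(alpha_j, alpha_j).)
C5

The matrix has rank 5 with 2's on the diagonal. Reading the off-diagonal entries as Dynkin edges (a single edge where a_ij = a_ji = -1; a double or triple edge where a_ij * a_ji = 2 or 3), the diagram is a chain of 5 nodes with a double edge at one end; the terminal node there is the unique long simple root (C_5). One simple-root ordering that puts it in standard form is (alpha_3, alpha_1, alpha_2, alpha_5, alpha_4). So the algebra is type C_5, i.e. sp(10).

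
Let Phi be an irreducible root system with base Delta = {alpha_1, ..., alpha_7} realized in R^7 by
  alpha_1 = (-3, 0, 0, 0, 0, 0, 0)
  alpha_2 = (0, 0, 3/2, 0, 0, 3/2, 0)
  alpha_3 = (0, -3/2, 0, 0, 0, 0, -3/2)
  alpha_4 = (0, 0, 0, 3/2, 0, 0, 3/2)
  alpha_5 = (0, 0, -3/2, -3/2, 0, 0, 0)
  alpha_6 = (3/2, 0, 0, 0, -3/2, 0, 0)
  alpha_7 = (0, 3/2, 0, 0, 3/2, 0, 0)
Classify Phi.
Compute the Cartan integers a_ij = 2(alpha_i, alpha_j)/(alpha_j, alpha_j); the resulting 7x7 Cartan matrix is
[[2, 0, 0, 0, 0, -2, 0], [0, 2, 0, 0, -1, 0, 0], [0, 0, 2, -1, 0, 0, -1], [0, 0, -1, 2, -1, 0, 0], [0, -1, 0, -1, 2, 0, 0], [-1, 0, 0, 0, 0, 2, -1], [0, 0, -1, 0, 0, -1, 2]].
The roots have two lengths (squared-length ratio 2:1); the short ones are alpha_{2,3,4,5,6,7}. The associated Dynkin diagram is a chain of 7 nodes with a double edge at one end; the terminal node there is the unique long simple root (C_7), so the type is C_7 (the algebra sp(14)).

C_7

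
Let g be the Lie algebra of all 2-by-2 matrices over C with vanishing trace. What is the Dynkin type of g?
This is sl(2), which has dimension 2^2 - 1 = 3 and rank 2 - 1 = 1 (a Cartan subalgebra is the diagonal traceless matrices). In the classification of classical Lie algebras, the special linear algebra sl(n+1) has type A_n; here n = 1, so the Dynkin diagram is a chain of 1 nodes with single edges (A_1). Hence the type is A_1.

type A_1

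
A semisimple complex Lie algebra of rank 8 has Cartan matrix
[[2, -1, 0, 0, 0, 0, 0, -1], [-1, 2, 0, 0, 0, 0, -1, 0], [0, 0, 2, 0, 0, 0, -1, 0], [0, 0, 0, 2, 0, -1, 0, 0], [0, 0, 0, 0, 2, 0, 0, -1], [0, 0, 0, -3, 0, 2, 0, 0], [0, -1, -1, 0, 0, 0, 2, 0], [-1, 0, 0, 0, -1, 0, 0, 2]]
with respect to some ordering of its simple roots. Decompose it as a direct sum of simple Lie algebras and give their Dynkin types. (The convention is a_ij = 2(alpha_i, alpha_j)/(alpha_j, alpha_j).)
type A_6 + type G_2

The diagram associated to this matrix has two connected components: the simple roots {alpha_1, alpha_2, alpha_3, alpha_5, alpha_7, alpha_8} form a chain of 6 nodes with single edges (A_6), and {alpha_4, alpha_6} form two nodes joined by a triple edge (G_2). A semisimple Lie algebra decomposes uniquely as the direct sum of simple ideals, one per connected component of its Dynkin diagram, so g ≅ A_6 ⊕ G_2 (dimension 48 + 14 = 62).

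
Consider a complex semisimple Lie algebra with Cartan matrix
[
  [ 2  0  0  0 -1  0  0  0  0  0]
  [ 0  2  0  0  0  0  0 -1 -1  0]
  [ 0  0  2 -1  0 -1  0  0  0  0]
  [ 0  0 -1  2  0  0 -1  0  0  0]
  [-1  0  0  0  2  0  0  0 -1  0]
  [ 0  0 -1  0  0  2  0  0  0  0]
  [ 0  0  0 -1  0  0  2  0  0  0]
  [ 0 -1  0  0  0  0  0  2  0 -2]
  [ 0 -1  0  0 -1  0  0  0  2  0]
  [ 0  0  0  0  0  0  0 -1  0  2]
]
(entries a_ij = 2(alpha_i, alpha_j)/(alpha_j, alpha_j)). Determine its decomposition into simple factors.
The diagram associated to this matrix has two connected components: the simple roots {alpha_3, alpha_4, alpha_6, alpha_7} form a chain of 4 nodes with single edges (A_4), and {alpha_1, alpha_2, alpha_5, alpha_8, alpha_9, alpha_10} form a chain of 6 nodes with a double edge at one end; the terminal node there is the unique short simple root (B_6). A semisimple Lie algebra decomposes uniquely as the direct sum of simple ideals, one per connected component of its Dynkin diagram, so g ≅ A_4 ⊕ B_6 (dimension 24 + 78 = 102).

A_4 (sl(5)) + B_6 (so(13))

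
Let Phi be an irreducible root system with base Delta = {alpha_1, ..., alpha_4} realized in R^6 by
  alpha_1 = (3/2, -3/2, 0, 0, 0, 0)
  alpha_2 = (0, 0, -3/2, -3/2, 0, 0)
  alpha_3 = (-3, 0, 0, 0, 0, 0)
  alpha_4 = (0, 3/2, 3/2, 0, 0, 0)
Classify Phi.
Compute the Cartan integers a_ij = 2(alpha_i, alpha_j)/(alpha_j, alpha_j); the resulting 4x4 Cartan matrix is
[[2, 0, -1, -1], [0, 2, 0, -1], [-2, 0, 2, 0], [-1, -1, 0, 2]].
The roots have two lengths (squared-length ratio 2:1); the short ones are alpha_{1,2,4}. The associated Dynkin diagram is a chain of 4 nodes with a double edge at one end; the terminal node there is the unique long simple root (C_4), so the type is C_4 (the algebra sp(8)).

C_4 (sp(8))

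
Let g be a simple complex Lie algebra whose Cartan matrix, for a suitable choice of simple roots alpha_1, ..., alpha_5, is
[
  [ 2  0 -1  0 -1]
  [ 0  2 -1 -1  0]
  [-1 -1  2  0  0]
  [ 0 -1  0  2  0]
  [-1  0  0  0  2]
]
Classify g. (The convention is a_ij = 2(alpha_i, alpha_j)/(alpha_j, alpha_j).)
The matrix has rank 5 with 2's on the diagonal. Reading the off-diagonal entries as Dynkin edges (a single edge where a_ij = a_ji = -1; a double or triple edge where a_ij * a_ji = 2 or 3), the diagram is a chain of 5 nodes with single edges (A_5). One simple-root ordering that puts it in standard form is (alpha_5, alpha_1, alpha_3, alpha_2, alpha_4). So the algebra is type A_5, i.e. sl(6).

A_5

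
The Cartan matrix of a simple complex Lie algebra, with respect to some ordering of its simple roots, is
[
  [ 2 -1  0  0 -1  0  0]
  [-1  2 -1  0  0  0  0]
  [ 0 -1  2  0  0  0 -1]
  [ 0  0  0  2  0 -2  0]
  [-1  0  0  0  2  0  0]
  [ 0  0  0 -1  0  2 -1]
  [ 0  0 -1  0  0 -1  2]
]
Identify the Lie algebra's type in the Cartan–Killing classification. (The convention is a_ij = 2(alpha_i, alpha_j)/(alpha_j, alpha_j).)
The matrix has rank 7 with 2's on the diagonal. Reading the off-diagonal entries as Dynkin edges (a single edge where a_ij = a_ji = -1; a double or triple edge where a_ij * a_ji = 2 or 3), the diagram is a chain of 7 nodes with a double edge at one end; the terminal node there is the unique long simple root (C_7). One simple-root ordering that puts it in standard form is (alpha_5, alpha_1, alpha_2, alpha_3, alpha_7, alpha_6, alpha_4). So the algebra is type C_7, i.e. sp(14).

C7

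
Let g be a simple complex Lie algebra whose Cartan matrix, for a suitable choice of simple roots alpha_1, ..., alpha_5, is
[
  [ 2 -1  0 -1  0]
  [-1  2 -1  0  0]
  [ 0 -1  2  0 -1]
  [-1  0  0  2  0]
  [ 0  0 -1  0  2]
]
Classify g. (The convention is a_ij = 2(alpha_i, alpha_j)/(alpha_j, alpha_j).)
The matrix has rank 5 with 2's on the diagonal. Reading the off-diagonal entries as Dynkin edges (a single edge where a_ij = a_ji = -1; a double or triple edge where a_ij * a_ji = 2 or 3), the diagram is a chain of 5 nodes with single edges (A_5). One simple-root ordering that puts it in standard form is (alpha_5, alpha_3, alpha_2, alpha_1, alpha_4). So the algebra is type A_5, i.e. sl(6).

A_5 (sl(6))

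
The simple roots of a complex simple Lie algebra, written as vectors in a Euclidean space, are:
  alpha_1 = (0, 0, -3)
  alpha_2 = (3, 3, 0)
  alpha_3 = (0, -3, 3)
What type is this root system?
Compute the Cartan integers a_ij = 2(alpha_i, alpha_j)/(alpha_j, alpha_j); the resulting 3x3 Cartan matrix is
[[2, 0, -1], [0, 2, -1], [-2, -1, 2]].
The roots have two lengths (squared-length ratio 2:1); the short ones are alpha_{1}. The associated Dynkin diagram is a chain of 3 nodes with a double edge at one end; the terminal node there is the unique short simple root (B_3), so the type is B_3 (the algebra so(7)).

B_3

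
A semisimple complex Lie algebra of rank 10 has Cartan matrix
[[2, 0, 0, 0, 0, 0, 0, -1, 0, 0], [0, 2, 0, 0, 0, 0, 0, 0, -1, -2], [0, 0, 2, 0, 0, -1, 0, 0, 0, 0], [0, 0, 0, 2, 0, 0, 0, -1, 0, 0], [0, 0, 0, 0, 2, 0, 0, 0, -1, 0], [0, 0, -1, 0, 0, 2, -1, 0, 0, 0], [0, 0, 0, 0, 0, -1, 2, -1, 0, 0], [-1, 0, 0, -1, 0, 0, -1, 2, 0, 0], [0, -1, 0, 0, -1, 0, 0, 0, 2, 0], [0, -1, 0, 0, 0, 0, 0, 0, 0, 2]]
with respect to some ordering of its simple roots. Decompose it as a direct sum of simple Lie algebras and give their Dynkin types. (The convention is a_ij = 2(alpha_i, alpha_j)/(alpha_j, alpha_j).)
B_4 + D_6

The diagram associated to this matrix has two connected components: the simple roots {alpha_2, alpha_5, alpha_9, alpha_10} form a chain of 4 nodes with a double edge at one end; the terminal node there is the unique short simple root (B_4), and {alpha_1, alpha_3, alpha_4, alpha_6, alpha_7, alpha_8} form a chain of 4 nodes with a fork of two nodes at one end (D_6). A semisimple Lie algebra decomposes uniquely as the direct sum of simple ideals, one per connected component of its Dynkin diagram, so g ≅ B_4 ⊕ D_6 (dimension 36 + 66 = 102).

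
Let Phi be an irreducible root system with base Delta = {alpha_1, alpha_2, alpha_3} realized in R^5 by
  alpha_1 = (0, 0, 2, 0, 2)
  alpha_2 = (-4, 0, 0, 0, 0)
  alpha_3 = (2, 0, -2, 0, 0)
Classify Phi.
C_3 (sp(6))

Compute the Cartan integers a_ij = 2(alpha_i, alpha_j)/(alpha_j, alpha_j); the resulting 3x3 Cartan matrix is
[[2, 0, -1], [0, 2, -2], [-1, -1, 2]].
The roots have two lengths (squared-length ratio 2:1); the short ones are alpha_{1,3}. The associated Dynkin diagram is a chain of 3 nodes with a double edge at one end; the terminal node there is the unique long simple root (C_3), so the type is C_3 (the algebra sp(6)).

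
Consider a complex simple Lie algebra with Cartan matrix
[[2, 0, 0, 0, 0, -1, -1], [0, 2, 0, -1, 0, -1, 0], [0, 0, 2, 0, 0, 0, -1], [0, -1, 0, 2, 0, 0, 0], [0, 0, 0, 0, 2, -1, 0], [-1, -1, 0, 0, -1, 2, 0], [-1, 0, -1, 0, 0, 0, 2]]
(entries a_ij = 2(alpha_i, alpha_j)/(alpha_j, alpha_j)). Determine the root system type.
E_7

The matrix has rank 7 with 2's on the diagonal. Reading the off-diagonal entries as Dynkin edges (a single edge where a_ij = a_ji = -1; a double or triple edge where a_ij * a_ji = 2 or 3), the diagram is a chain of 6 nodes with one extra node attached to the third node from one end (E_7). One simple-root ordering that puts it in standard form is (alpha_4, alpha_5, alpha_2, alpha_6, alpha_1, alpha_7, alpha_3). So the algebra is type E_7.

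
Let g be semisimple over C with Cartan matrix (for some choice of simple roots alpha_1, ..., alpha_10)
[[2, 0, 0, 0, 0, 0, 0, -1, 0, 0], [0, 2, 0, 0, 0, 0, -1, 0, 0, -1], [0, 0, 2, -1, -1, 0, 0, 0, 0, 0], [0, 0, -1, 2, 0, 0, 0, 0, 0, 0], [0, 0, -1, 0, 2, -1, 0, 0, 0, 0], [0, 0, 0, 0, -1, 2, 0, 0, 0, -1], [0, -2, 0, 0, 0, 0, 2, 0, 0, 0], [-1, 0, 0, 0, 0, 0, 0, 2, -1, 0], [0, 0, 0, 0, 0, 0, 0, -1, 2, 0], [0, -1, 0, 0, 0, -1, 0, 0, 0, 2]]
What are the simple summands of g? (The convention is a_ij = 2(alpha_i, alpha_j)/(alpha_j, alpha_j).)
A_3 (sl(4)) ⊕ C_7 (sp(14))

The diagram associated to this matrix has two connected components: the simple roots {alpha_1, alpha_8, alpha_9} form a chain of 3 nodes with single edges (A_3), and {alpha_2, alpha_3, alpha_4, alpha_5, alpha_6, alpha_7, alpha_10} form a chain of 7 nodes with a double edge at one end; the terminal node there is the unique long simple root (C_7). A semisimple Lie algebra decomposes uniquely as the direct sum of simple ideals, one per connected component of its Dynkin diagram, so g ≅ A_3 ⊕ C_7 (dimension 15 + 105 = 120).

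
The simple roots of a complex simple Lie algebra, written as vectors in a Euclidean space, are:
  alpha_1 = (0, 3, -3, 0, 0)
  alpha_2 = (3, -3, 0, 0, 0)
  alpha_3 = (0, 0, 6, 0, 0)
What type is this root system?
Compute the Cartan integers a_ij = 2(alpha_i, alpha_j)/(alpha_j, alpha_j); the resulting 3x3 Cartan matrix is
[[2, -1, -1], [-1, 2, 0], [-2, 0, 2]].
The roots have two lengths (squared-length ratio 2:1); the short ones are alpha_{1,2}. The associated Dynkin diagram is a chain of 3 nodes with a double edge at one end; the terminal node there is the unique long simple root (C_3), so the type is C_3 (the algebra sp(6)).

type C_3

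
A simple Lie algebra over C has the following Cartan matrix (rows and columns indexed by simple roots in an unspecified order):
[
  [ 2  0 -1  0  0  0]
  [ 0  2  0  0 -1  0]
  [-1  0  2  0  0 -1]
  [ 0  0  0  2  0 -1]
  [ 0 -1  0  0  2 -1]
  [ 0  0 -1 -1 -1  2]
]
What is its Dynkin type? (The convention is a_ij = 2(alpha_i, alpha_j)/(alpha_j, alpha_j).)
E_6

The matrix has rank 6 with 2's on the diagonal. Reading the off-diagonal entries as Dynkin edges (a single edge where a_ij = a_ji = -1; a double or triple edge where a_ij * a_ji = 2 or 3), the diagram is a chain of 5 nodes with one extra node attached to the third node from one end (E_6). One simple-root ordering that puts it in standard form is (alpha_2, alpha_4, alpha_5, alpha_6, alpha_3, alpha_1). So the algebra is type E_6.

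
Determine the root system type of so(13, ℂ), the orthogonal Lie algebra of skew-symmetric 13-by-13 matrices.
B_6

This is so(13) with 13 odd, which has dimension 13(13-1)/2 = 78 and rank (13-1)/2 = 6. In the classification of classical Lie algebras, the orthogonal algebra so(2n+1) in an odd number of variables has type B_n; here n = 6, so the Dynkin diagram is a chain of 6 nodes with a double edge at one end; the terminal node there is the unique short simple root (B_6). Hence the type is B_6.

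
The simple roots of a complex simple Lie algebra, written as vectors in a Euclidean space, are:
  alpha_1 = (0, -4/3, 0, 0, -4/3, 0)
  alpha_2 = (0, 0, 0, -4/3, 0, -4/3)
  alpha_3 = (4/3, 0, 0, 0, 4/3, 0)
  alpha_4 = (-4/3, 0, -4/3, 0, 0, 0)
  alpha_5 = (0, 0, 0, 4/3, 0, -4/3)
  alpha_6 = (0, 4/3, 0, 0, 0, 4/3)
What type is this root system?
Compute the Cartan integers a_ij = 2(alpha_i, alpha_j)/(alpha_j, alpha_j); the resulting 6x6 Cartan matrix is
[[2, 0, -1, 0, 0, -1], [0, 2, 0, 0, 0, -1], [-1, 0, 2, -1, 0, 0], [0, 0, -1, 2, 0, 0], [0, 0, 0, 0, 2, -1], [-1, -1, 0, 0, -1, 2]].
All simple roots have the same length, so the diagram is simply laced. The associated Dynkin diagram is a chain of 4 nodes with a fork of two nodes at one end (D_6), so the type is D_6 (the algebra so(12)).

type D_6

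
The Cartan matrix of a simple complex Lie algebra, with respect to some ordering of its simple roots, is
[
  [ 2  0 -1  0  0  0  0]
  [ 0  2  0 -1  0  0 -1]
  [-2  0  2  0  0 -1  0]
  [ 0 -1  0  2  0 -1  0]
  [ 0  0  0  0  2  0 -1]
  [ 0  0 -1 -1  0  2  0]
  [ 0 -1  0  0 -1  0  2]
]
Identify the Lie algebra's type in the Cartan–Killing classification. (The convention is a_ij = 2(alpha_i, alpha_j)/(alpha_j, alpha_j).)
B7

The matrix has rank 7 with 2's on the diagonal. Reading the off-diagonal entries as Dynkin edges (a single edge where a_ij = a_ji = -1; a double or triple edge where a_ij * a_ji = 2 or 3), the diagram is a chain of 7 nodes with a double edge at one end; the terminal node there is the unique short simple root (B_7). One simple-root ordering that puts it in standard form is (alpha_5, alpha_7, alpha_2, alpha_4, alpha_6, alpha_3, alpha_1). So the algebra is type B_7, i.e. so(15).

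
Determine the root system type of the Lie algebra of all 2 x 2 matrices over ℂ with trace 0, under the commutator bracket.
This is sl(2), which has dimension 2^2 - 1 = 3 and rank 2 - 1 = 1 (a Cartan subalgebra is the diagonal traceless matrices). In the classification of classical Lie algebras, the special linear algebra sl(n+1) has type A_n; here n = 1, so the Dynkin diagram is a chain of 1 nodes with single edges (A_1). Hence the type is A_1.

A_1 (sl(2))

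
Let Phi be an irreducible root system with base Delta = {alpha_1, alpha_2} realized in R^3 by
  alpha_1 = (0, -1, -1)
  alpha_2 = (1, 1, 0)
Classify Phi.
Compute the Cartan integers a_ij = 2(alpha_i, alpha_j)/(alpha_j, alpha_j); the resulting 2x2 Cartan matrix is
[[2, -1], [-1, 2]].
All simple roots have the same length, so the diagram is simply laced. The associated Dynkin diagram is a chain of 2 nodes with single edges (A_2), so the type is A_2 (the algebra sl(3)).

A2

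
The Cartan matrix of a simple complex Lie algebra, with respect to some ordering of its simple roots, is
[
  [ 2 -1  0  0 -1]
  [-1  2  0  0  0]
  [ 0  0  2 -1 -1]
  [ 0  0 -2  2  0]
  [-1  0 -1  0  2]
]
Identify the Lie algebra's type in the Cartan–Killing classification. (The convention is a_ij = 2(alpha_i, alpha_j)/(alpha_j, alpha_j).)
C5

The matrix has rank 5 with 2's on the diagonal. Reading the off-diagonal entries as Dynkin edges (a single edge where a_ij = a_ji = -1; a double or triple edge where a_ij * a_ji = 2 or 3), the diagram is a chain of 5 nodes with a double edge at one end; the terminal node there is the unique long simple root (C_5). One simple-root ordering that puts it in standard form is (alpha_2, alpha_1, alpha_5, alpha_3, alpha_4). So the algebra is type C_5, i.e. sp(10).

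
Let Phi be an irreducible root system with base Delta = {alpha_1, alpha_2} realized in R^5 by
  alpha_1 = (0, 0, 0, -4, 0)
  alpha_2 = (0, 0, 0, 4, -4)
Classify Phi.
type B_2

Compute the Cartan integers a_ij = 2(alpha_i, alpha_j)/(alpha_j, alpha_j); the resulting 2x2 Cartan matrix is
[[2, -1], [-2, 2]].
The roots have two lengths (squared-length ratio 2:1); the short ones are alpha_{1}. The associated Dynkin diagram is a chain of 2 nodes with a double edge at one end; the terminal node there is the unique short simple root (B_2), so the type is B_2 (the algebra so(5)).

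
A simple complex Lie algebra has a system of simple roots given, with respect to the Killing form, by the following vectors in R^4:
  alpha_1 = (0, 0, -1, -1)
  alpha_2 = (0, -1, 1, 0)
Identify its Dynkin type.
Compute the Cartan integers a_ij = 2(alpha_i, alpha_j)/(alpha_j, alpha_j); the resulting 2x2 Cartan matrix is
[[2, -1], [-1, 2]].
All simple roots have the same length, so the diagram is simply laced. The associated Dynkin diagram is a chain of 2 nodes with single edges (A_2), so the type is A_2 (the algebra sl(3)).

A_2 (sl(3))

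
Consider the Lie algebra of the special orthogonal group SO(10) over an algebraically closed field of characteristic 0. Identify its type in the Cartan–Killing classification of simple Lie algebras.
D_5

This is so(10) with 10 even, which has dimension 10(10-1)/2 = 45 and rank 10/2 = 5. In the classification of classical Lie algebras, the orthogonal algebra so(2n) in an even number of variables has type D_n; here n = 5, so the Dynkin diagram is a chain of 3 nodes with a fork of two nodes at one end (D_5). Hence the type is D_5.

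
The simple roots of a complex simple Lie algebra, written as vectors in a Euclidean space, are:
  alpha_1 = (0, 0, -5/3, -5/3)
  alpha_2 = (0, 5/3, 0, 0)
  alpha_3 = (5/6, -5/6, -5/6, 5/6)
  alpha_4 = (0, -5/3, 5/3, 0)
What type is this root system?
Compute the Cartan integers a_ij = 2(alpha_i, alpha_j)/(alpha_j, alpha_j); the resulting 4x4 Cartan matrix is
[[2, 0, 0, -1], [0, 2, -1, -1], [0, -1, 2, 0], [-1, -2, 0, 2]].
The roots have two lengths (squared-length ratio 2:1); the short ones are alpha_{2,3}. The associated Dynkin diagram is a chain of 4 nodes with a double edge between the middle two (F_4), so the type is F_4.

F4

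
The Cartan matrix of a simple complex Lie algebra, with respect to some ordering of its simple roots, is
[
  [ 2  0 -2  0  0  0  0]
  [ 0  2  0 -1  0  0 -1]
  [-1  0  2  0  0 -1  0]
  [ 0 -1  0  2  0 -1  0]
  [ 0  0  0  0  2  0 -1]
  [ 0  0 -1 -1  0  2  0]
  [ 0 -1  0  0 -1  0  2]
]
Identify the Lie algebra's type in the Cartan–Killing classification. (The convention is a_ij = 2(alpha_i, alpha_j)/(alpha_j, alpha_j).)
The matrix has rank 7 with 2's on the diagonal. Reading the off-diagonal entries as Dynkin edges (a single edge where a_ij = a_ji = -1; a double or triple edge where a_ij * a_ji = 2 or 3), the diagram is a chain of 7 nodes with a double edge at one end; the terminal node there is the unique long simple root (C_7). One simple-root ordering that puts it in standard form is (alpha_5, alpha_7, alpha_2, alpha_4, alpha_6, alpha_3, alpha_1). So the algebra is type C_7, i.e. sp(14).

C7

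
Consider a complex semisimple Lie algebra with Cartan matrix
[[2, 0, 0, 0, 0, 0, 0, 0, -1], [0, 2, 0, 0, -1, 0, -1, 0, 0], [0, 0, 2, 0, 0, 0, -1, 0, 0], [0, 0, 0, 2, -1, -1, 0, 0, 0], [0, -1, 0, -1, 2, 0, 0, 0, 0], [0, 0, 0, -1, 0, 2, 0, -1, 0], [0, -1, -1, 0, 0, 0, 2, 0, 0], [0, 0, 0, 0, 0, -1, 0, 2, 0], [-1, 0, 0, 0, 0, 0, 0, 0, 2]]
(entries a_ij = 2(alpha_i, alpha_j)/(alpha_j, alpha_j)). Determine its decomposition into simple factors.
The diagram associated to this matrix has two connected components: the simple roots {alpha_1, alpha_9} form a chain of 2 nodes with single edges (A_2), and {alpha_2, alpha_3, alpha_4, alpha_5, alpha_6, alpha_7, alpha_8} form a chain of 7 nodes with single edges (A_7). A semisimple Lie algebra decomposes uniquely as the direct sum of simple ideals, one per connected component of its Dynkin diagram, so g ≅ A_2 ⊕ A_7 (dimension 8 + 63 = 71).

A_2 ⊕ A_7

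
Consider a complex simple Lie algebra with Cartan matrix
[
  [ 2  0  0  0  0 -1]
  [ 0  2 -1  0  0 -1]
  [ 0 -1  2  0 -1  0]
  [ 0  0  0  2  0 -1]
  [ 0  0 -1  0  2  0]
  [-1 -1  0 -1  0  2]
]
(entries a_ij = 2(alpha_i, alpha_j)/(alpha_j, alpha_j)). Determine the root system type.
The matrix has rank 6 with 2's on the diagonal. Reading the off-diagonal entries as Dynkin edges (a single edge where a_ij = a_ji = -1; a double or triple edge where a_ij * a_ji = 2 or 3), the diagram is a chain of 4 nodes with a fork of two nodes at one end (D_6). One simple-root ordering that puts it in standard form is (alpha_5, alpha_3, alpha_2, alpha_6, alpha_4, alpha_1). So the algebra is type D_6, i.e. so(12).

type D_6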